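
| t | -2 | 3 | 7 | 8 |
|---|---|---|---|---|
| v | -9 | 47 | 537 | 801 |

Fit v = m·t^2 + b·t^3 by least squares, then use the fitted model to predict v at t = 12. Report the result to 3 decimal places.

Normal-equation sums: Σt^2·t^2 = 6594, Σt^2·t^3 = 49786, Σt^3·t^3 = 380586.
Moment sums: Σt^2·v = 77964, Σt^3·v = 595644.
Normal equations: [[6594, 49786]; [49786, 380586]]·[m, b]ᵀ = [77964, 595644]ᵀ.
Δ = 6594·380586 − 49786² = 30938288.
m = (77964·380586 − 49786·595644)/30938288 = 1079670/1933643; b = (6594·595644 − 49786·77964)/30938288 = 2885052/1933643.
At t = 12: v̂ = (1079670/1933643)·(144) + (2885052/1933643)·(1728) = 5140842336/1933643.

v̂ = 2658.631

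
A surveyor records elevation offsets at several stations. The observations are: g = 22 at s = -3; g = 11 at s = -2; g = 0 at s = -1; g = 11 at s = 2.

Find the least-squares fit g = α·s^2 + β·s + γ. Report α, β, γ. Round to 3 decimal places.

The normal equations are: 114·α + (-28)·β + 18·γ = 286;  (-28)·α + 18·β + (-4)·γ = -66;  18·α + (-4)·β + 4·γ = 44.
(Σs^2·s^2 = 114, Σs^2·s = -28, Σs^2 = 18, Σs·s = 18, Σs = -4, Σ1 = 4, Σs^2·g = 286, Σs·g = -66, Σg = 44.)
Inverting the 3×3 Gram matrix, [α, β, γ]ᵀ = [506/181, 77/181, -209/181]ᵀ.

α = 2.796, β = 0.425, γ = -1.155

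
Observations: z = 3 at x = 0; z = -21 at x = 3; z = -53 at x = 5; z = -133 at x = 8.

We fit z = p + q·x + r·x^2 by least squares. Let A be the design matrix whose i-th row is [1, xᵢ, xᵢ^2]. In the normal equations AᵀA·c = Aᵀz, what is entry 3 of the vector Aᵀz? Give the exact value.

Entry 3 ↔ basis x^2, so (Aᵀz)_{3} = Σᵢ (x^2)·zᵢ = (0)·(3) + (9)·(-21) + (25)·(-53) + (64)·(-133) = -10026.

-10026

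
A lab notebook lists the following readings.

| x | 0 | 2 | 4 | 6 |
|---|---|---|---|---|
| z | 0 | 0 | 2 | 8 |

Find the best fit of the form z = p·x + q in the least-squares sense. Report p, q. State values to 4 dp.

Setting ∂/∂p … = 0 gives: 56·p + 12·q = 56;  12·p + 4·q = 10.
Eliminating q: 4·(row 1) − 12·(row 2) gives 80·p = 4·56 − 12·10 = 104, so p = 13/10.
Then q = (10 − 12·(13/10))/4 = -7/5.

p = 1.3000, q = -1.4000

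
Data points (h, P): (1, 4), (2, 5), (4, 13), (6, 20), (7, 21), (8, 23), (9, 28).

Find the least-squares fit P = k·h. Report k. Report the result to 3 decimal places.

Entries of XᵀX: Σh·h = 251.
For XᵀP: Σh·P = 769.
Normal equations: [[251]]·[k]ᵀ = [769]ᵀ.
k = 769/251 = 3.06375.

k = 3.064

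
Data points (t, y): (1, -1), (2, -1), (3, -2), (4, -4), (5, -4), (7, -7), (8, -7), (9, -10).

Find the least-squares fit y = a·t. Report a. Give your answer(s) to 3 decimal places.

a = -0.964

Setting ∂/∂a … = 0 gives: 249·a = -240.
Hence a = -240 / 249 ≈ -0.963855.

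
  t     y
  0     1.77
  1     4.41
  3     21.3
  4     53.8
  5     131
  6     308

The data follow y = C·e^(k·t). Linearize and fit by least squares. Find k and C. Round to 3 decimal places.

k = 0.856, C = 1.776

Linearized form: ln y = k·t + ln C. From the 6 transformed points,
Σt = 19.0000, Σ(t)² = 87.0000, Σln y = 19.7041, Σt·ln y = 85.3577.
Normal system: [[87.0000, 19.0000]; [19.0000, 6]]·[k, ln C]ᵀ = [85.3577, 19.7041]ᵀ.
Solving (det = 161.0000): k = 0.85570, ln C = 0.57431, so C = exp(0.57431) = 1.77590.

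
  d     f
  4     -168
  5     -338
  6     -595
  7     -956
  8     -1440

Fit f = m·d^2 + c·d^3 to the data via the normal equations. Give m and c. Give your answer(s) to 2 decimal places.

m = 1.44, c = -2.99

With design matrix X, XᵀX = [[8674, 61500]; [61500, 446170]] and Xᵀf = [-171562, -1246710]ᵀ.
Eliminating c: 446170·(row 1) − 61500·(row 2) gives 87828580·m = 446170·(-171562) − 61500·(-1246710) = 126847460, so m = 6342373/4391429.
Then c = ((-1246710) − 61500·(6342373/4391429))/446170 = -13144977/4391429.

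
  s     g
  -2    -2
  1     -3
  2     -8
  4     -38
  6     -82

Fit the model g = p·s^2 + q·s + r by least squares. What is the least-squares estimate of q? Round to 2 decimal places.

The normal system AᵀA·[p, q, r]ᵀ = Aᵀg is [[1585, 281, 61]; [281, 61, 11]; [61, 11, 5]]·[p, q, r]ᵀ = [-3603, -659, -133]ᵀ.
Inverting the 3×3 Gram matrix, [p, q, r]ᵀ = [-23864/11739, -21683/11739, 1266/559]ᵀ.

q = -1.85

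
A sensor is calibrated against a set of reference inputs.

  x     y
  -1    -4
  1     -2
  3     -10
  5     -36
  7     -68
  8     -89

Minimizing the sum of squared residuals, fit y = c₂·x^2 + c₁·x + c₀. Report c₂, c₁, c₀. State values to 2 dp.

Setting ∂/∂c₂ … = 0 gives: 7205·c₂ + 1007·c₁ + 149·c₀ = -10024;  1007·c₂ + 149·c₁ + 23·c₀ = -1396;  149·c₂ + 23·c₁ + 6·c₀ = -209.
(Σx^2·x^2 = 7205, Σx^2·x = 1007, Σx^2 = 149, Σx·x = 149, Σx = 23, Σ1 = 6, Σx^2·y = -10024, Σx·y = -1396, Σy = -209.)
Row-reducing yields c₂ = -3481/2326, c₁ = 10977/11630, c₀ = -7483/5815.

c₂ = -1.50, c₁ = 0.94, c₀ = -1.29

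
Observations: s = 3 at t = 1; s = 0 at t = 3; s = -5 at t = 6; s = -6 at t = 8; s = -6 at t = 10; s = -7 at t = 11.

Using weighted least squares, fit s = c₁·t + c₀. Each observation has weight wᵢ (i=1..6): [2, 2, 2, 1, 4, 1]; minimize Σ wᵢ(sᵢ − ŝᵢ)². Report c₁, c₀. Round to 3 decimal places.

c₁ = -0.950, c₀ = 2.838

Compute the Gram sums: Σwᵢ·t·t = 677, Σwᵢ·t = 79, Σwᵢ·1 = 12.
Right-hand side: Σwᵢ·t·s = -419, Σwᵢ·s = -41.
So AᵀWA·[c₁, c₀]ᵀ = AᵀWs: [[677, 79]; [79, 12]]·[c₁, c₀]ᵀ = [-419, -41]ᵀ.
Δ = 677·12 − 79² = 1883.
c₁ = ((-419)·12 − 79·(-41))/1883 = -1789/1883; c₀ = (677·(-41) − 79·(-419))/1883 = 5344/1883.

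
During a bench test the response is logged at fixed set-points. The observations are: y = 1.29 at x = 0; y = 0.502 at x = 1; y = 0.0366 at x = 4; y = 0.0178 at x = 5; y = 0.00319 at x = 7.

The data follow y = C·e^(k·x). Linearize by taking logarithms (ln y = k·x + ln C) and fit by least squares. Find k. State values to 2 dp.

Taking logs, ln y = k·x + ln C, so regress ln y on x.
Σx = 17.0000, Σ(x)² = 91.0000, Σln y = -13.5185, Σx·ln y = -74.2969.
Equations: 91.0000·k + 17.0000·ln C = -74.2969;  17.0000·k + 5·ln C = -13.5185.
Δ = 91.0000·5 − (17.0000)² = 166.0000; k = (-74.2969·5 − 17.0000·-13.5185)/166.0000 = -0.85343, ln C = (91.0000·-13.5185 − 17.0000·-74.2969)/166.0000 = 0.19797.

k = -0.85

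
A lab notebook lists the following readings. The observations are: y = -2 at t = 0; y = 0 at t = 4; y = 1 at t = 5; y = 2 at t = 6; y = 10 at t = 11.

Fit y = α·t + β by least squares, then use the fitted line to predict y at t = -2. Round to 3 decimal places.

ŷ = -5.803

Sums needed: Σt·t = 198, Σt = 26, Σ1 = 5.
Right-hand side: Σt·y = 127, Σy = 11.
MᵀM·[α, β]ᵀ = Mᵀy becomes [[198, 26]; [26, 5]]·[α, β]ᵀ = [127, 11]ᵀ.
Δ = 198·5 − 26² = 314.
α = (127·5 − 26·11)/314 = 349/314; β = (198·11 − 26·127)/314 = -562/157.
At t = -2: ŷ = (349/314)·(-2) + (-562/157)·(1) = -911/157.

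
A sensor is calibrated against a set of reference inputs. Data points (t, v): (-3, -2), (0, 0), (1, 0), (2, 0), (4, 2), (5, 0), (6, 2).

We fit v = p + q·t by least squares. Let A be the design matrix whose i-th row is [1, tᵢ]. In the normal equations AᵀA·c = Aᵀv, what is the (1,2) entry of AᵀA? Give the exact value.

15

Row 1 ↔ basis 1, column 2 ↔ basis t, so (AᵀA)_{1,2} = Σᵢ t = (1)·(-3) + (1)·(0) + (1)·(1) + (1)·(2) + (1)·(4) + (1)·(5) + (1)·(6) = 15.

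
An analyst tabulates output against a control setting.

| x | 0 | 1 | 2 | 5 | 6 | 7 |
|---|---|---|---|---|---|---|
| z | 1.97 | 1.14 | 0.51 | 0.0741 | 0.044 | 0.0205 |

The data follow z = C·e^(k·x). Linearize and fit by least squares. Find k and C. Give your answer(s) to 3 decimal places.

With ln zᵢ as the transformed response and xᵢ as the regressor:
Σx = 21.0000, Σ(x)² = 115.0000, Σln z = -9.4775, Σx·ln z = -60.1801.
Equations: 115.0000·k + 21.0000·ln C = -60.1801;  21.0000·k + 6·ln C = -9.4775.
Δ = 115.0000·6 − (21.0000)² = 249.0000; k = (-60.1801·6 − 21.0000·-9.4775)/249.0000 = -0.65081, ln C = (115.0000·-9.4775 − 21.0000·-60.1801)/249.0000 = 0.69826, so C = exp(0.69826) = 2.01025.

k = -0.651, C = 2.010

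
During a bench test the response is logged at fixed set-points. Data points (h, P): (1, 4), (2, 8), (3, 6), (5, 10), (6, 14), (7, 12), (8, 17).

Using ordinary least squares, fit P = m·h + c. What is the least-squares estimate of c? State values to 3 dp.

c = 2.753

Sums needed: Σh·h = 188, Σh = 32, Σ1 = 7.
Moment sums: Σh·P = 392, ΣP = 71.
So MᵀM·[m, c]ᵀ = MᵀP: [[188, 32]; [32, 7]]·[m, c]ᵀ = [392, 71]ᵀ.
Determinant 188·7 − 32² = 292.
m = (392·7 − 32·71)/292 = 118/73; c = (188·71 − 32·392)/292 = 201/73.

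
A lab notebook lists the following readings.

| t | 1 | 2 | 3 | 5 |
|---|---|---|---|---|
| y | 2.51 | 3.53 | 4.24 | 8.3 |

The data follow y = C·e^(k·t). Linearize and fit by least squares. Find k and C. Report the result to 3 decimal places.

k = 0.293, C = 1.876

Taking logs, ln y = k·t + ln C, so regress ln y on t.
Sums: Σt = 11.0000, Σ(t)² = 39.0000, Σln y = 5.7424, Σt·ln y = 18.3578.
Normal system: [[39.0000, 11.0000]; [11.0000, 4]]·[k, ln C]ᵀ = [18.3578, 5.7424]ᵀ.
Solving (det = 35.0000): k = 0.29329, ln C = 0.62906, so C = exp(0.62906) = 1.87586.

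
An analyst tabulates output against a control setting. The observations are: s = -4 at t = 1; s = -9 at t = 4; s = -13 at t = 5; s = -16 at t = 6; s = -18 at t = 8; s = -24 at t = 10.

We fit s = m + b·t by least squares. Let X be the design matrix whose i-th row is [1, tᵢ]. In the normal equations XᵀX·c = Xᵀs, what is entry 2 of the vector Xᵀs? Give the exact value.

Entry 2 ↔ basis t, so (Xᵀs)_{2} = Σᵢ (t)·sᵢ = (1)·(-4) + (4)·(-9) + (5)·(-13) + (6)·(-16) + (8)·(-18) + (10)·(-24) = -585.

-585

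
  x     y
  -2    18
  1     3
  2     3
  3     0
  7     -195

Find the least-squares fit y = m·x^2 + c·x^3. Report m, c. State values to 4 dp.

m = 2.7949, c = -0.9675

Compute the Gram sums: Σx^2·x^2 = 2515, Σx^2·x^3 = 17051, Σx^3·x^3 = 118507.
For Aᵀy: Σx^2·y = -9468, Σx^3·y = -67002.
So AᵀA·[m, c]ᵀ = Aᵀy: [[2515, 17051]; [17051, 118507]]·[m, c]ᵀ = [-9468, -67002]ᵀ.
Determinant 2515·118507 − 17051² = 7308504.
m = ((-9468)·118507 − 17051·(-67002))/7308504 = 28609/10236; c = (2515·(-67002) − 17051·(-9468))/7308504 = -168361/174012.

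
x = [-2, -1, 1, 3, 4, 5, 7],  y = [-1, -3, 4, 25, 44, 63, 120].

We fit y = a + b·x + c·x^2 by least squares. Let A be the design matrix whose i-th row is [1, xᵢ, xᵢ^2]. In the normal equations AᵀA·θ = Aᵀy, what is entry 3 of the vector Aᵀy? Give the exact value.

8381

Entry 3 ↔ basis x^2, so (Aᵀy)_{3} = Σᵢ (x^2)·yᵢ = (4)·(-1) + (1)·(-3) + (1)·(4) + (9)·(25) + (16)·(44) + (25)·(63) + (49)·(120) = 8381.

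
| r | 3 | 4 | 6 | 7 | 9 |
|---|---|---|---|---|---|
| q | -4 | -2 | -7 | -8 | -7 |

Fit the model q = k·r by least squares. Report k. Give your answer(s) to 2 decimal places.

Forming MᵀM = [[191]] and Mᵀq = [-181]ᵀ gives MᵀM·[k]ᵀ = Mᵀq.
Hence k = -181 / 191 ≈ -0.947644.

k = -0.95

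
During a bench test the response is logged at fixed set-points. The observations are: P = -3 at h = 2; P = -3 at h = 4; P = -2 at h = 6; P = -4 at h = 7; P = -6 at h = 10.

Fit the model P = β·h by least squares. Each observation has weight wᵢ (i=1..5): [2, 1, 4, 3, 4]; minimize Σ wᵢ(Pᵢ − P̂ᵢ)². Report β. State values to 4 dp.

β = -0.5538

Normal-equation sums: Σwᵢ·h·h = 715.
For XᵀWP: Σwᵢ·h·P = -396.
Hence β = -396 / 715 ≈ -0.553846.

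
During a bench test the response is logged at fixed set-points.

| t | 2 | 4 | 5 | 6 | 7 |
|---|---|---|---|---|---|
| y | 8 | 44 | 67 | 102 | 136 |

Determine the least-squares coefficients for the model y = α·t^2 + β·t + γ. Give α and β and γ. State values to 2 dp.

α = 2.70, β = 1.44, γ = -5.66

Forming AᵀA = [[4594, 756, 130]; [756, 130, 24]; [130, 24, 5]] and Aᵀy = [12747, 2091, 357]ᵀ gives AᵀA·[α, β, γ]ᵀ = Aᵀy.
Inverting the 3×3 Gram matrix, [α, β, γ]ᵀ = [3663/1358, 1959/1358, -3840/679]ᵀ.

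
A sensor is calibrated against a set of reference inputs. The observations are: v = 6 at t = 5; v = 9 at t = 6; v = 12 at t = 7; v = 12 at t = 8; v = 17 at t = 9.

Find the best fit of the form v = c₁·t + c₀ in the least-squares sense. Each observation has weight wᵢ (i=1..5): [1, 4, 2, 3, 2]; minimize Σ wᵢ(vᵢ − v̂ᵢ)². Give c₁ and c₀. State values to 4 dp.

The normal system XᵀWX·[c₁, c₀]ᵀ = XᵀWv is [[621, 85]; [85, 12]]·[c₁, c₀]ᵀ = [1008, 136]ᵀ.
Eliminating c₀: 12·(row 1) − 85·(row 2) gives 227·c₁ = 12·1008 − 85·136 = 536, so c₁ = 536/227.
Then c₀ = (136 − 85·(536/227))/12 = -1224/227.

c₁ = 2.3612, c₀ = -5.3921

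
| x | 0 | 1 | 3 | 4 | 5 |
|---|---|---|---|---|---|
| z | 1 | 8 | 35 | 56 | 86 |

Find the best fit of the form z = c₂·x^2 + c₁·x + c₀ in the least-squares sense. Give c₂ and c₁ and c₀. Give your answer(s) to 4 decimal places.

c₂ = 2.8328, c₁ = 2.5763, c₀ = 1.6071

The normal system MᵀM·[c₂, c₁, c₀]ᵀ = Mᵀz is [[963, 217, 51]; [217, 51, 13]; [51, 13, 5]]·[c₂, c₁, c₀]ᵀ = [3369, 767, 186]ᵀ.
Row-reducing yields c₂ = 1745/616, c₁ = 1587/616, c₀ = 45/28.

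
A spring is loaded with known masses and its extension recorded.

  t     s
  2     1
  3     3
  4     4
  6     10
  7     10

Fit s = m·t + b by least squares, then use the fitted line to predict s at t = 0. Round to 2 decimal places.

The normal equations are: 114·m + 22·b = 157;  22·m + 5·b = 28.
(Σt·t = 114, Σt = 22, Σ1 = 5, Σt·s = 157, Σs = 28.)
Eliminating b: 5·(row 1) − 22·(row 2) gives 86·m = 5·157 − 22·28 = 169, so m = 169/86.
Then b = (28 − 22·(169/86))/5 = -131/43.
At t = 0: ŝ = (169/86)·(0) + (-131/43)·(1) = -131/43.

ŝ = -3.05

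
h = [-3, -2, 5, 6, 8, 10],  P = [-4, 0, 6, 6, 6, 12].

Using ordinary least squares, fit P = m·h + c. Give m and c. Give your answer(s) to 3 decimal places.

Normal-equation sums: Σh·h = 238, Σh = 24, Σ1 = 6.
For AᵀP: Σh·P = 246, ΣP = 26.
So AᵀA·[m, c]ᵀ = AᵀP: [[238, 24]; [24, 6]]·[m, c]ᵀ = [246, 26]ᵀ.
Δ = 238·6 − 24² = 852.
m = (246·6 − 24·26)/852 = 1; c = (238·26 − 24·246)/852 = 1/3.

m = 1.000, c = 0.333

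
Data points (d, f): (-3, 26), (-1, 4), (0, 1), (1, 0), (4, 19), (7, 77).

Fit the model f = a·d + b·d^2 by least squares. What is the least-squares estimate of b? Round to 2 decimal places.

The normal system XᵀX·[a, b]ᵀ = Xᵀf is [[76, 380]; [380, 2740]]·[a, b]ᵀ = [533, 4315]ᵀ.
Eliminating b: 2740·(row 1) − 380·(row 2) gives 63840·a = 2740·533 − 380·4315 = -179280, so a = -747/266.
Then b = (4315 − 380·(-747/266))/2740 = 55/28.

b = 1.96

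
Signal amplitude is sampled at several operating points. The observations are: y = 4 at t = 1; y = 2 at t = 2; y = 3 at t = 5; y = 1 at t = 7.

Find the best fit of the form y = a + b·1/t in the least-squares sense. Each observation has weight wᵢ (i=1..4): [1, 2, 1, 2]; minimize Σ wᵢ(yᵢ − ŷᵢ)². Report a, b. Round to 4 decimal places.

a = 1.0389, b = 2.7222

Normal-equation sums: Σwᵢ·1 = 6, Σwᵢ·1/t = 87/35, Σwᵢ·1/t·1/t = 3873/2450.
For XᵀWy: Σwᵢ·y = 13, Σwᵢ·1/t·y = 241/35.
Normal equations: [[6, 87/35]; [87/35, 3873/2450]]·[a, b]ᵀ = [13, 241/35]ᵀ.
Δ = 6·(3873/2450) − (87/35)² = 162/49.
a = (13·(3873/2450) − (87/35)·(241/35))/(162/49) = 187/180; b = (6·(241/35) − (87/35)·13)/(162/49) = 49/18.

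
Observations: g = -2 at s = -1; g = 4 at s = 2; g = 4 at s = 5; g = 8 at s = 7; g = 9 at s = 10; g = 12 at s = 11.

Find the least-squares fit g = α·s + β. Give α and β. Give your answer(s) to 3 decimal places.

From the data, Σs·s = 300, Σs = 34, Σ1 = 6.
For Xᵀg: Σs·g = 308, Σg = 35.
Δ = 300·6 − 34² = 644.
α = (308·6 − 34·35)/644 = 47/46; β = (300·35 − 34·308)/644 = 1/23.

α = 1.022, β = 0.043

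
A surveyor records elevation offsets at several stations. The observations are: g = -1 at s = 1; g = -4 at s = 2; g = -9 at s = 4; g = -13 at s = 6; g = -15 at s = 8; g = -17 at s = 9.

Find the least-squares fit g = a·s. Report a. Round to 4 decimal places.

a = -1.9604

Forming AᵀA = [[202]] and Aᵀg = [-396]ᵀ gives AᵀA·[a]ᵀ = Aᵀg.
Hence a = -396 / 202 ≈ -1.9604.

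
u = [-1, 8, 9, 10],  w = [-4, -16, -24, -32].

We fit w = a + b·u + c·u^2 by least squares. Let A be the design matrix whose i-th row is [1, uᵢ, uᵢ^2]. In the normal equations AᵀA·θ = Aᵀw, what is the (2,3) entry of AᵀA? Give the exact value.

2240

Row 2 ↔ basis u, column 3 ↔ basis u^2, so (AᵀA)_{2,3} = Σᵢ (u)·(u^2) = (-1)·(1) + (8)·(64) + (9)·(81) + (10)·(100) = 2240.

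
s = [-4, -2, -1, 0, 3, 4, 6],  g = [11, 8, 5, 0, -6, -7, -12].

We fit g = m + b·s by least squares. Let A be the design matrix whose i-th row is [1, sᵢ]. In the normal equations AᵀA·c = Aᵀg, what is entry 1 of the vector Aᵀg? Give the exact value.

Entry 1 ↔ basis 1, so (Aᵀg)_{1} = Σᵢ gᵢ = (1)·(11) + (1)·(8) + (1)·(5) + (1)·(0) + (1)·(-6) + (1)·(-7) + (1)·(-12) = -1.

-1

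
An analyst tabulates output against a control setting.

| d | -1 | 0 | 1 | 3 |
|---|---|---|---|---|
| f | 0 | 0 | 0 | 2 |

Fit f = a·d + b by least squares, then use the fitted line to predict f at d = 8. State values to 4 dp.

With design matrix X, XᵀX = [[11, 3]; [3, 4]] and Xᵀf = [6, 2]ᵀ.
Eliminating b: 4·(row 1) − 3·(row 2) gives 35·a = 4·6 − 3·2 = 18, so a = 18/35.
Then b = (2 − 3·(18/35))/4 = 4/35.
At d = 8: f̂ = (18/35)·(8) + (4/35)·(1) = 148/35.

f̂ = 4.2286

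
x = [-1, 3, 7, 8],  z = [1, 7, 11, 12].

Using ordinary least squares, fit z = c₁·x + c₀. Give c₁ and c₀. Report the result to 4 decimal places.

MᵀM·[c₁, c₀]ᵀ = Mᵀz reads: 123·c₁ + 17·c₀ = 193;  17·c₁ + 4·c₀ = 31.
Δ = 123·4 − 17² = 203.
c₁ = (193·4 − 17·31)/203 = 35/29; c₀ = (123·31 − 17·193)/203 = 76/29.

c₁ = 1.2069, c₀ = 2.6207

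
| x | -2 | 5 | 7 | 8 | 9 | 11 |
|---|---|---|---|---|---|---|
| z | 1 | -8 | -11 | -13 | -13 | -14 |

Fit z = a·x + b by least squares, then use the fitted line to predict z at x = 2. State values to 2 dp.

ẑ = -4.35

Setting ∂/∂a … = 0 gives: 344·a + 38·b = -494;  38·a + 6·b = -58.
(Σx·x = 344, Σx = 38, Σ1 = 6, Σx·z = -494, Σz = -58.)
Eliminating b: 6·(row 1) − 38·(row 2) gives 620·a = 6·(-494) − 38·(-58) = -760, so a = -38/31.
Then b = ((-58) − 38·(-38/31))/6 = -59/31.
At x = 2: ẑ = (-38/31)·(2) + (-59/31)·(1) = -135/31.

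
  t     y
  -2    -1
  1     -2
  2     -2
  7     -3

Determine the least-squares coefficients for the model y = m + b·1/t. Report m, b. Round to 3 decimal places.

m = -1.846, b = -0.538

With design matrix M, MᵀM = [[4, 8/7]; [8/7, 149/98]] and Mᵀy = [-8, -41/14]ᵀ.
det = 4·(149/98) − (8/7)² = 234/49.
m = ((-8)·(149/98) − (8/7)·(-41/14))/(234/49) = -24/13; b = (4·(-41/14) − (8/7)·(-8))/(234/49) = -7/13.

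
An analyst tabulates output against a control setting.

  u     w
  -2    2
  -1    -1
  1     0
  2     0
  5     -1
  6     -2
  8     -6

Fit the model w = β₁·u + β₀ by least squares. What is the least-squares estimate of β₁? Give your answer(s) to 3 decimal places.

β₁ = -0.555

Compute the Gram sums: Σu·u = 135, Σu = 19, Σ1 = 7.
For Aᵀw: Σu·w = -68, Σw = -8.
So AᵀA·[β₁, β₀]ᵀ = Aᵀw: [[135, 19]; [19, 7]]·[β₁, β₀]ᵀ = [-68, -8]ᵀ.
Determinant 135·7 − 19² = 584.
β₁ = ((-68)·7 − 19·(-8))/584 = -81/146; β₀ = (135·(-8) − 19·(-68))/584 = 53/146.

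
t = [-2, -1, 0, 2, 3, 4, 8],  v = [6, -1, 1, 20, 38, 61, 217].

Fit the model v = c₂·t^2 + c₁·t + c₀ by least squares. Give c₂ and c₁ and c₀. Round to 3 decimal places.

Setting ∂/∂c₂ … = 0 gives: 4466·c₂ + 602·c₁ + 98·c₀ = 15309;  602·c₂ + 98·c₁ + 14·c₀ = 2123;  98·c₂ + 14·c₁ + 7·c₀ = 342.
(Σt^2·t^2 = 4466, Σt^2·t = 602, Σt^2 = 98, Σt·t = 98, Σt = 14, Σ1 = 7, Σt^2·v = 15309, Σt·v = 2123, Σv = 342.)
Solving the 3×3 system (Gaussian elimination) gives c₂ = 5437/1848, c₁ = 6455/1848, c₀ = 15/22.

c₂ = 2.942, c₁ = 3.493, c₀ = 0.682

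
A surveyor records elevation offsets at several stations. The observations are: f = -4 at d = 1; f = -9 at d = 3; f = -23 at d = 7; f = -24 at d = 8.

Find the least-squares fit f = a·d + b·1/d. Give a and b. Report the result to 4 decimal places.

AᵀA·[a, b]ᵀ = Aᵀf reads: 123·a + 4·b = -384;  4·a + (32377/28224)·b = -93/7.
(Σd·d = 123, Σd·1/d = 4, Σ1/d·1/d = 32377/28224, Σd·f = -384, Σ1/d·f = -93/7.)
Eliminating b: (32377/28224)·(row 1) − 4·(row 2) gives (1176929/9408)·a = (32377/28224)·(-384) − 4·(-93/7) = -56942/147, so a = -3644288/1176929.
Then b = ((-93/7) − 4·(-3644288/1176929))/(32377/28224) = -923328/1176929.

a = -3.0964, b = -0.7845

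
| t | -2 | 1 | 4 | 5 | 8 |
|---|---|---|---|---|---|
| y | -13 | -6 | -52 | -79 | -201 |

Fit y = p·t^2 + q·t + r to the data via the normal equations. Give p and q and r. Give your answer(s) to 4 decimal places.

p = -3.0716, q = -0.2944, r = -1.6826

Entries of MᵀM: Σt^2·t^2 = 4994, Σt^2·t = 694, Σt^2 = 110, Σt·t = 110, Σt = 16, Σ1 = 5.
Moment sums: Σt^2·y = -15729, Σt·y = -2191, Σy = -351.
Normal equations: [[4994, 694, 110]; [694, 110, 16]; [110, 16, 5]]·[p, q, r]ᵀ = [-15729, -2191, -351]ᵀ.
Inverting the 3×3 Gram matrix, [p, q, r]ᵀ = [-2445/796, -703/2388, -2009/1194]ᵀ.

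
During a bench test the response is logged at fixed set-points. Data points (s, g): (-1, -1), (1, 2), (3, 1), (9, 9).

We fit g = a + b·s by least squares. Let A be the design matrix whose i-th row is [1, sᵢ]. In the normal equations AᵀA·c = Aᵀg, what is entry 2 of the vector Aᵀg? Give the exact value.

87

Entry 2 ↔ basis s, so (Aᵀg)_{2} = Σᵢ (s)·gᵢ = (-1)·(-1) + (1)·(2) + (3)·(1) + (9)·(9) = 87.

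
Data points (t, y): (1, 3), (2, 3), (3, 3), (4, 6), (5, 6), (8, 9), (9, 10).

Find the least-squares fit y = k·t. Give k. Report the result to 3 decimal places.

The normal equations are: 200·k = 234.
(Σt·t = 200, Σt·y = 234.)
k = 234/200 = 1.17.

k = 1.170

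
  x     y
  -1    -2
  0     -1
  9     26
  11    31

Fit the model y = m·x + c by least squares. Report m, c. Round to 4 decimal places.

The normal system MᵀM·[m, c]ᵀ = Mᵀy is [[203, 19]; [19, 4]]·[m, c]ᵀ = [577, 54]ᵀ.
det = 203·4 − 19² = 451.
m = (577·4 − 19·54)/451 = 1282/451; c = (203·54 − 19·577)/451 = -1/451.

m = 2.8426, c = -0.0022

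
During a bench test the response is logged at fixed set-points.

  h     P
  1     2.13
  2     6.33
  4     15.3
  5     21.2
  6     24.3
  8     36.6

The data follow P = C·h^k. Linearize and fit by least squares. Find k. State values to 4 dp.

k = 1.3526

With ln Pᵢ as the transformed response and ln hᵢ as the regressor:
AᵀA = [[12.5270, 7.5601]; [7.5601, 6]], rhs = [23.1786, 15.1738]ᵀ  (here Σln h = 7.5601, Σ(ln h)² = 12.5270, Σln P = 15.1738, Σln h·ln P = 23.1786).
Δ = 12.5270·6 − (7.5601)² = 18.0074; k = (23.1786·6 − 7.5601·15.1738)/18.0074 = 1.35256, ln C = (12.5270·15.1738 − 7.5601·23.1786)/18.0074 = 0.82472.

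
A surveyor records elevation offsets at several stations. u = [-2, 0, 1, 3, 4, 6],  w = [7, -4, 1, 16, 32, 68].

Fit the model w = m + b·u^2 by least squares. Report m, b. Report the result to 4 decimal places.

Forming XᵀX = [[6, 66]; [66, 1650]] and Xᵀw = [120, 3133]ᵀ gives XᵀX·[m, b]ᵀ = Xᵀw.
Determinant 6·1650 − 66² = 5544.
m = (120·1650 − 66·3133)/5544 = -19/12; b = (6·3133 − 66·120)/5544 = 259/132.

m = -1.5833, b = 1.9621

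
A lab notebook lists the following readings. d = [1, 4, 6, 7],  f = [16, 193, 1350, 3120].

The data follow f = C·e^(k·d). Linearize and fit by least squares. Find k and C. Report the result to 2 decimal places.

k = 0.89, C = 6.29

Taking logs, ln f = k·d + ln C, so regress ln f on d.
XᵀX = [[102.0000, 18.0000]; [18.0000, 4]], rhs = [123.3896, 23.2887]ᵀ  (here Σd = 18.0000, Σ(d)² = 102.0000, Σln f = 23.2887, Σd·ln f = 123.3896).
Solving (det = 84.0000): k = 0.88525, ln C = 1.83853, so C = exp(1.83853) = 6.28732.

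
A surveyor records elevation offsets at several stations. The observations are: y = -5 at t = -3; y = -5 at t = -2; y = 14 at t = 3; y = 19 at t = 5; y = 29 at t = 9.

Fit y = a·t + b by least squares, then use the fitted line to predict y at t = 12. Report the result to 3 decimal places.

Forming MᵀM = [[128, 12]; [12, 5]] and Mᵀy = [423, 52]ᵀ gives MᵀM·[a, b]ᵀ = Mᵀy.
Eliminating b: 5·(row 1) − 12·(row 2) gives 496·a = 5·423 − 12·52 = 1491, so a = 1491/496.
Then b = (52 − 12·(1491/496))/5 = 395/124.
At t = 12: ŷ = (1491/496)·(12) + (395/124)·(1) = 1217/31.

ŷ = 39.258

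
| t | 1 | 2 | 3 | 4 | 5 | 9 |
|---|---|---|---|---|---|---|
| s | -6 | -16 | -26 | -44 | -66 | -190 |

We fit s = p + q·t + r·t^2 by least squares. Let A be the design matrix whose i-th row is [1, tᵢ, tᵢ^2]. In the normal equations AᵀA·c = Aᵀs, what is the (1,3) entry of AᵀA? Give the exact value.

Row 1 ↔ basis 1, column 3 ↔ basis t^2, so (AᵀA)_{1,3} = Σᵢ t^2 = (1)·(1) + (1)·(4) + (1)·(9) + (1)·(16) + (1)·(25) + (1)·(81) = 136.

136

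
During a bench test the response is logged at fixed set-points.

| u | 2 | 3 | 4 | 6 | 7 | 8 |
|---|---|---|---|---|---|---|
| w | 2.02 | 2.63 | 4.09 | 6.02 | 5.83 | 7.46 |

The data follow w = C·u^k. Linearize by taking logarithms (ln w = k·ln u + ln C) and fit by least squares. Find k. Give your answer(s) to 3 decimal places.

k = 0.945

Linearized form: ln w = k·ln u + ln C. From the 6 transformed points,
Sums: Σln u = 8.9952, Σ(ln u)² = 14.9303, Σln w = 8.6463, Σln u·ln w = 14.3281.
Normal system: [[14.9303, 8.9952]; [8.9952, 6]]·[k, ln C]ᵀ = [14.3281, 8.6463]ᵀ.
Slope k = (n·Σln u·ln w − Σln u·Σln w)/(n·Σ(ln u)² − (Σln u)²) = (6·14.3281 − 8.9952·8.6463)/8.6686 = 0.94526; ln C = (Σln w − k·Σln u)/n = 0.02392.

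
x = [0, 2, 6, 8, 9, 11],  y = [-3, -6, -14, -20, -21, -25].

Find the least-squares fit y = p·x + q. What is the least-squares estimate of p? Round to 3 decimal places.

Compute the Gram sums: Σx·x = 306, Σx = 36, Σ1 = 6.
Right-hand side: Σx·y = -720, Σy = -89.
Normal equations: [[306, 36]; [36, 6]]·[p, q]ᵀ = [-720, -89]ᵀ.
det = 306·6 − 36² = 540.
p = ((-720)·6 − 36·(-89))/540 = -31/15; q = (306·(-89) − 36·(-720))/540 = -73/30.

p = -2.067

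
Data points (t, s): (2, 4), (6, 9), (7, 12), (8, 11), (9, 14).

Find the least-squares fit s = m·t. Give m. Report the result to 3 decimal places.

m = 1.538

Entries of MᵀM: Σt·t = 234.
And Σt·s = 360.
m = 360/234 = 1.53846.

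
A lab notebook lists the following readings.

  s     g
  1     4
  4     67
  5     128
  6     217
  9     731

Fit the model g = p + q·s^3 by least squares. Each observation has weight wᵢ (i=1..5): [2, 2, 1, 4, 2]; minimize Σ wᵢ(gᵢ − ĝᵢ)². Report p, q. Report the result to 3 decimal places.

The normal system XᵀWX·[p, q]ᵀ = XᵀWg is [[11, 2577]; [2577, 1273325]]·[p, q]ᵀ = [2600, 1277870]ᵀ.
Δ = 11·1273325 − 2577² = 7365646.
p = (2600·1273325 − 2577·1277870)/7365646 = 8787005/3682823; q = (11·1277870 − 2577·2600)/7365646 = 3678185/3682823.

p = 2.386, q = 0.999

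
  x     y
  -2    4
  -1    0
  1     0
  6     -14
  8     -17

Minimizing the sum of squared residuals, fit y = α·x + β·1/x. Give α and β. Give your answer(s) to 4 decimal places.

α = -2.2494, β = 2.0881

Normal-equation sums: Σx·x = 106, Σx·1/x = 5, Σ1/x·1/x = 1321/576.
For Mᵀy: Σx·y = -228, Σ1/x·y = -155/24.
So MᵀM·[α, β]ᵀ = Mᵀy: [[106, 5]; [5, 1321/576]]·[α, β]ᵀ = [-228, -155/24]ᵀ.
Δ = 106·(1321/576) − 5² = 62813/288.
α = ((-228)·(1321/576) − 5·(-155/24))/(62813/288) = -141294/62813; β = (106·(-155/24) − 5·(-228))/(62813/288) = 131160/62813.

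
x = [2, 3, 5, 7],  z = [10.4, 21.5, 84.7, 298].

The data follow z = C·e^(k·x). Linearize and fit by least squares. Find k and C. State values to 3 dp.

k = 0.671, C = 2.819

Let Y = ln z. Fitting Y = k·x + ln C by least squares:
XᵀX = [[87.0000, 17.0000]; [17.0000, 4]], rhs = [75.9630, 15.5461]ᵀ  (here Σx = 17.0000, Σ(x)² = 87.0000, Σln z = 15.5461, Σx·ln z = 75.9630).
Slope k = (n·Σx·ln z − Σx·Σln z)/(n·Σ(x)² − (Σx)²) = (4·75.9630 − 17.0000·15.5461)/59.0000 = 0.67066; ln C = (Σln z − k·Σx)/n = 1.03622, so C = exp(1.03622) = 2.81854.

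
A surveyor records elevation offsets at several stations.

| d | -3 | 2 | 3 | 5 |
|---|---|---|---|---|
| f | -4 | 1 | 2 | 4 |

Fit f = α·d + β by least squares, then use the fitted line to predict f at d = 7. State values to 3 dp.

f̂ = 6.000

MᵀM·[α, β]ᵀ = Mᵀf reads: 47·α + 7·β = 40;  7·α + 4·β = 3.
(Σd·d = 47, Σd = 7, Σ1 = 4, Σd·f = 40, Σf = 3.)
det = 47·4 − 7² = 139.
α = (40·4 − 7·3)/139 = 1; β = (47·3 − 7·40)/139 = -1.
At d = 7: f̂ = (1)·(7) + (-1)·(1) = 6.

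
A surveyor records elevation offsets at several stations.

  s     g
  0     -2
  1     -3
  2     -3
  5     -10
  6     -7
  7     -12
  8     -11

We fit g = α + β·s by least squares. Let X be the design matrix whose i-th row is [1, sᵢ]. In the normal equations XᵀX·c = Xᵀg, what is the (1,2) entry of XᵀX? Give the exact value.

Row 1 ↔ basis 1, column 2 ↔ basis s, so (XᵀX)_{1,2} = Σᵢ s = (1)·(0) + (1)·(1) + (1)·(2) + (1)·(5) + (1)·(6) + (1)·(7) + (1)·(8) = 29.

29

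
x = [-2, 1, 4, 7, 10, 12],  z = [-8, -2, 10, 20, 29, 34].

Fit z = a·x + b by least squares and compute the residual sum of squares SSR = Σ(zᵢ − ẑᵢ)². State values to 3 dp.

SSR = 8.226

Sums needed: Σx·x = 314, Σx = 32, Σ1 = 6.
Right-hand side: Σx·z = 892, Σz = 83.
So AᵀA·[a, b]ᵀ = Aᵀz: [[314, 32]; [32, 6]]·[a, b]ᵀ = [892, 83]ᵀ.
Δ = 314·6 − 32² = 860.
a = (892·6 − 32·83)/860 = 674/215; b = (314·83 − 32·892)/860 = -1241/430.
Residuals: 497/430, -967/430, 149/430, 81/86, 231/430, -63/86; SSR = 3537/430.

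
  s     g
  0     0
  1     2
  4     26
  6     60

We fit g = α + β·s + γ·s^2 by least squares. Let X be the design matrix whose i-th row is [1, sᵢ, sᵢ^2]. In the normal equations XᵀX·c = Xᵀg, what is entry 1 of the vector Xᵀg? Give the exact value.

Entry 1 ↔ basis 1, so (Xᵀg)_{1} = Σᵢ gᵢ = (1)·(0) + (1)·(2) + (1)·(26) + (1)·(60) = 88.

88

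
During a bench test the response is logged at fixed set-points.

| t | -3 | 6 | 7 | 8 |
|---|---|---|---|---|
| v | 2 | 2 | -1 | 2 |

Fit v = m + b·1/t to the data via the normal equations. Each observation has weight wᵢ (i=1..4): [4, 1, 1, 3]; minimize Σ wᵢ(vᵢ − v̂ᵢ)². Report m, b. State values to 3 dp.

m = 1.572, b = -1.309

Setting ∂/∂m … = 0 gives: 9·m + (-109/168)·b = 15;  (-109/168)·m + (15227/28224)·b = -145/84.
(Σwᵢ·1 = 9, Σwᵢ·1/t = -109/168, Σwᵢ·1/t·1/t = 15227/28224, Σwᵢ·v = 15, Σwᵢ·1/t·v = -145/84.)
Eliminating b: (15227/28224)·(row 1) − (-109/168)·(row 2) gives (62581/14112)·m = (15227/28224)·15 − (-109/168)·(-145/84) = 196795/28224, so m = 196795/125162.
Then b = ((-145/84) − (-109/168)·(196795/125162))/(15227/28224) = -81900/62581.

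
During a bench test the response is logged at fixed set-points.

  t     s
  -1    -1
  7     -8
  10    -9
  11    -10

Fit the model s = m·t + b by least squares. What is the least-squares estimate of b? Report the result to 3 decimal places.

b = -1.980

Compute the Gram sums: Σt·t = 271, Σt = 27, Σ1 = 4.
Moment sums: Σt·s = -255, Σs = -28.
Normal equations: [[271, 27]; [27, 4]]·[m, b]ᵀ = [-255, -28]ᵀ.
Eliminating b: 4·(row 1) − 27·(row 2) gives 355·m = 4·(-255) − 27·(-28) = -264, so m = -264/355.
Then b = ((-28) − 27·(-264/355))/4 = -703/355.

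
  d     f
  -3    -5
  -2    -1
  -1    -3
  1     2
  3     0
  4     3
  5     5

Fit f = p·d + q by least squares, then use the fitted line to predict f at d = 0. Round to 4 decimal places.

From the data, Σd·d = 65, Σd = 7, Σ1 = 7.
And Σd·f = 59, Σf = 1.
So MᵀM·[p, q]ᵀ = Mᵀf: [[65, 7]; [7, 7]]·[p, q]ᵀ = [59, 1]ᵀ.
Determinant 65·7 − 7² = 406.
p = (59·7 − 7·1)/406 = 1; q = (65·1 − 7·59)/406 = -6/7.
At d = 0: f̂ = (1)·(0) + (-6/7)·(1) = -6/7.

f̂ = -0.8571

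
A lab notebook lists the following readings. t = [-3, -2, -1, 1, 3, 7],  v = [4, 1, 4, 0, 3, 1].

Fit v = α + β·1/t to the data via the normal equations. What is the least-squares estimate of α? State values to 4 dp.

α = 2.0723

The normal equations are: 6·α + (-5/14)·β = 13;  (-5/14)·α + (4397/1764)·β = -197/42.
det = 6·(4397/1764) − (-5/14)² = 8719/588.
α = (13·(4397/1764) − (-5/14)·(-197/42))/(8719/588) = 54206/26157; β = (6·(-197/42) − (-5/14)·13)/(8719/588) = -13818/8719.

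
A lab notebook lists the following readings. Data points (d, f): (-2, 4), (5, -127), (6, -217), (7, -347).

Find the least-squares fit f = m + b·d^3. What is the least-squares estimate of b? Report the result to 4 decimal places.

b = -0.9992

The normal system AᵀA·[m, b]ᵀ = Aᵀf is [[4, 676]; [676, 179994]]·[m, b]ᵀ = [-687, -181800]ᵀ.
Eliminating b: 179994·(row 1) − 676·(row 2) gives 263000·m = 179994·(-687) − 676·(-181800) = -759078, so m = -379539/131500.
Then b = ((-181800) − 676·(-379539/131500))/179994 = -65697/65750.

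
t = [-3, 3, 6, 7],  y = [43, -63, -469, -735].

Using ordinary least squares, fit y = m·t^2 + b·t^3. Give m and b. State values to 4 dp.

Setting ∂/∂m … = 0 gives: 3859·m + 24583·b = -53079;  24583·m + 165763·b = -356271.
det = 3859·165763 − 24583² = 35355528.
m = ((-53079)·165763 − 24583·(-356271))/35355528 = -28721/25182; b = (3859·(-356271) − 24583·(-53079))/35355528 = -648229/327366.

m = -1.1405, b = -1.9801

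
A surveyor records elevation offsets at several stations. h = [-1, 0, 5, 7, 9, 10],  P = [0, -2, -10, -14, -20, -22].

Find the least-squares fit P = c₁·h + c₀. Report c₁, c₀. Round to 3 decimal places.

c₁ = -1.962, c₀ = -1.522

The normal equations are: 256·c₁ + 30·c₀ = -548;  30·c₁ + 6·c₀ = -68.
Eliminating c₀: 6·(row 1) − 30·(row 2) gives 636·c₁ = 6·(-548) − 30·(-68) = -1248, so c₁ = -104/53.
Then c₀ = ((-68) − 30·(-104/53))/6 = -242/159.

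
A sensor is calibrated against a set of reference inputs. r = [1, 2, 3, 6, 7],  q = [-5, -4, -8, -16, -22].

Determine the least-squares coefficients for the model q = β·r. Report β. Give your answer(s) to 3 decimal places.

The normal system AᵀA·[β]ᵀ = Aᵀq is [[99]]·[β]ᵀ = [-287]ᵀ.
β = (-287)/99 = -2.89899.

β = -2.899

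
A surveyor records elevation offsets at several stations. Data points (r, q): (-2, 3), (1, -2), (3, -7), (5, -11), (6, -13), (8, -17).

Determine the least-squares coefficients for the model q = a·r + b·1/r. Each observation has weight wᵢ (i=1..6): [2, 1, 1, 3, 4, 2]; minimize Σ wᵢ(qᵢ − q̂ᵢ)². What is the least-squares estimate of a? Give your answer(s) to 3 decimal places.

a = -2.175

From the data, Σwᵢ·r·r = 365, Σwᵢ·r·1/r = 13, Σwᵢ·1/r·1/r = 13489/7200.
Right-hand side: Σwᵢ·r·q = -784, Σwᵢ·1/r·q = -537/20.
XᵀWX·[a, b]ᵀ = XᵀWq becomes [[365, 13]; [13, 13489/7200]]·[a, b]ᵀ = [-784, -537/20]ᵀ.
Δ = 365·(13489/7200) − 13² = 741337/1440.
a = ((-784)·(13489/7200) − 13·(-537/20))/(741337/1440) = -8062216/3706685; b = (365·(-537/20) − 13·(-784))/(741337/1440) = 564120/741337.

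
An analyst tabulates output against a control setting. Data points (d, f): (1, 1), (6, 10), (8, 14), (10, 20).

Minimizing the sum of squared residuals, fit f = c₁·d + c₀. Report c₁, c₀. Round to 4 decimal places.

c₁ = 2.0503, c₀ = -1.5642

With design matrix M, MᵀM = [[201, 25]; [25, 4]] and Mᵀf = [373, 45]ᵀ.
Eliminating c₀: 4·(row 1) − 25·(row 2) gives 179·c₁ = 4·373 − 25·45 = 367, so c₁ = 367/179.
Then c₀ = (45 − 25·(367/179))/4 = -280/179.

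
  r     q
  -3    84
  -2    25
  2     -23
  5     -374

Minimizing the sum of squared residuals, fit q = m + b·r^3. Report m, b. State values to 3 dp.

m = 1.679, b = -3.007

The normal system MᵀM·[m, b]ᵀ = Mᵀq is [[4, 98]; [98, 16482]]·[m, b]ᵀ = [-288, -49402]ᵀ.
Δ = 4·16482 − 98² = 56324.
m = ((-288)·16482 − 98·(-49402))/56324 = 23645/14081; b = (4·(-49402) − 98·(-288))/56324 = -42346/14081.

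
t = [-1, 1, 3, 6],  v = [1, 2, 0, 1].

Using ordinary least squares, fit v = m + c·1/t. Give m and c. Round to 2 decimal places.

m = 0.96, c = 0.32

Entries of AᵀA: Σ1 = 4, Σ1/t = 1/2, Σ1/t·1/t = 77/36.
Right-hand side: Σv = 4, Σ1/t·v = 7/6.
So AᵀA·[m, c]ᵀ = Aᵀv: [[4, 1/2]; [1/2, 77/36]]·[m, c]ᵀ = [4, 7/6]ᵀ.
Eliminating c: (77/36)·(row 1) − (1/2)·(row 2) gives (299/36)·m = (77/36)·4 − (1/2)·(7/6) = 287/36, so m = 287/299.
Then c = ((7/6) − (1/2)·(287/299))/(77/36) = 96/299.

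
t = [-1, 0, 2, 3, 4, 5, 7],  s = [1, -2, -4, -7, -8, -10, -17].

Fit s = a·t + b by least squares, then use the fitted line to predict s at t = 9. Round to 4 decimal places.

ŝ = -19.3933

Setting ∂/∂a … = 0 gives: 104·a + 20·b = -231;  20·a + 7·b = -47.
(Σt·t = 104, Σt = 20, Σ1 = 7, Σt·s = -231, Σs = -47.)
Eliminating b: 7·(row 1) − 20·(row 2) gives 328·a = 7·(-231) − 20·(-47) = -677, so a = -677/328.
Then b = ((-47) − 20·(-677/328))/7 = -67/82.
At t = 9: ŝ = (-677/328)·(9) + (-67/82)·(1) = -6361/328.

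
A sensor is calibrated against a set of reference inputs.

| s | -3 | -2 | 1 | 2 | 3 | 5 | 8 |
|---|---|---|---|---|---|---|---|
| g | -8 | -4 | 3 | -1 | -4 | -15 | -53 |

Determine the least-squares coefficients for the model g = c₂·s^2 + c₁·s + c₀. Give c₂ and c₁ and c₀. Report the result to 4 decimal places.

From the data, Σs^2·s^2 = 4916, Σs^2·s = 638, Σs^2 = 116, Σs·s = 116, Σs = 14, Σ1 = 7.
And Σs^2·g = -3892, Σs·g = -478, Σg = -82.
Row-reducing yields c₂ = -55669/57523, c₁ = 51584/57523, c₀ = 145506/57523.

c₂ = -0.9678, c₁ = 0.8968, c₀ = 2.5295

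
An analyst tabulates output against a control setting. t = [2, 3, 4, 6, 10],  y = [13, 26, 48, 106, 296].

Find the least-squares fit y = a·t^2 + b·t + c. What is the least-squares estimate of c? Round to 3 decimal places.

c = 2.061

MᵀM·[a, b, c]ᵀ = Mᵀy reads: 11649·a + 1315·b + 165·c = 34470;  1315·a + 165·b + 25·c = 3892;  165·a + 25·b + 5·c = 489.
Inverting the 3×3 Gram matrix, [a, b, c]ᵀ = [2429/806, -2991/4030, 4152/2015]ᵀ.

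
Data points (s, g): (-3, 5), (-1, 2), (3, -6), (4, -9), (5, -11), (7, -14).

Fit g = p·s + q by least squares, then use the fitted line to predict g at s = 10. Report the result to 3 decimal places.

ĝ = -20.343

Forming MᵀM = [[109, 15]; [15, 6]] and Mᵀg = [-224, -33]ᵀ gives MᵀM·[p, q]ᵀ = Mᵀg.
Eliminating q: 6·(row 1) − 15·(row 2) gives 429·p = 6·(-224) − 15·(-33) = -849, so p = -283/143.
Then q = ((-33) − 15·(-283/143))/6 = -79/143.
At s = 10: ĝ = (-283/143)·(10) + (-79/143)·(1) = -2909/143.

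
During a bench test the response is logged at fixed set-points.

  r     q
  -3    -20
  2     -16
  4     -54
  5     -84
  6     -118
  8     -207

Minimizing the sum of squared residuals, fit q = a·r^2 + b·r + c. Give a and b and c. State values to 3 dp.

a = -2.997, b = -1.954, c = 0.924

The normal system AᵀA·[a, b, c]ᵀ = Aᵀq is [[6370, 898, 154]; [898, 154, 22]; [154, 22, 6]]·[a, b, c]ᵀ = [-20704, -2972, -499]ᵀ.
Row-reducing yields a = -29743/9924, b = -96967/49620, c = 7639/8270.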